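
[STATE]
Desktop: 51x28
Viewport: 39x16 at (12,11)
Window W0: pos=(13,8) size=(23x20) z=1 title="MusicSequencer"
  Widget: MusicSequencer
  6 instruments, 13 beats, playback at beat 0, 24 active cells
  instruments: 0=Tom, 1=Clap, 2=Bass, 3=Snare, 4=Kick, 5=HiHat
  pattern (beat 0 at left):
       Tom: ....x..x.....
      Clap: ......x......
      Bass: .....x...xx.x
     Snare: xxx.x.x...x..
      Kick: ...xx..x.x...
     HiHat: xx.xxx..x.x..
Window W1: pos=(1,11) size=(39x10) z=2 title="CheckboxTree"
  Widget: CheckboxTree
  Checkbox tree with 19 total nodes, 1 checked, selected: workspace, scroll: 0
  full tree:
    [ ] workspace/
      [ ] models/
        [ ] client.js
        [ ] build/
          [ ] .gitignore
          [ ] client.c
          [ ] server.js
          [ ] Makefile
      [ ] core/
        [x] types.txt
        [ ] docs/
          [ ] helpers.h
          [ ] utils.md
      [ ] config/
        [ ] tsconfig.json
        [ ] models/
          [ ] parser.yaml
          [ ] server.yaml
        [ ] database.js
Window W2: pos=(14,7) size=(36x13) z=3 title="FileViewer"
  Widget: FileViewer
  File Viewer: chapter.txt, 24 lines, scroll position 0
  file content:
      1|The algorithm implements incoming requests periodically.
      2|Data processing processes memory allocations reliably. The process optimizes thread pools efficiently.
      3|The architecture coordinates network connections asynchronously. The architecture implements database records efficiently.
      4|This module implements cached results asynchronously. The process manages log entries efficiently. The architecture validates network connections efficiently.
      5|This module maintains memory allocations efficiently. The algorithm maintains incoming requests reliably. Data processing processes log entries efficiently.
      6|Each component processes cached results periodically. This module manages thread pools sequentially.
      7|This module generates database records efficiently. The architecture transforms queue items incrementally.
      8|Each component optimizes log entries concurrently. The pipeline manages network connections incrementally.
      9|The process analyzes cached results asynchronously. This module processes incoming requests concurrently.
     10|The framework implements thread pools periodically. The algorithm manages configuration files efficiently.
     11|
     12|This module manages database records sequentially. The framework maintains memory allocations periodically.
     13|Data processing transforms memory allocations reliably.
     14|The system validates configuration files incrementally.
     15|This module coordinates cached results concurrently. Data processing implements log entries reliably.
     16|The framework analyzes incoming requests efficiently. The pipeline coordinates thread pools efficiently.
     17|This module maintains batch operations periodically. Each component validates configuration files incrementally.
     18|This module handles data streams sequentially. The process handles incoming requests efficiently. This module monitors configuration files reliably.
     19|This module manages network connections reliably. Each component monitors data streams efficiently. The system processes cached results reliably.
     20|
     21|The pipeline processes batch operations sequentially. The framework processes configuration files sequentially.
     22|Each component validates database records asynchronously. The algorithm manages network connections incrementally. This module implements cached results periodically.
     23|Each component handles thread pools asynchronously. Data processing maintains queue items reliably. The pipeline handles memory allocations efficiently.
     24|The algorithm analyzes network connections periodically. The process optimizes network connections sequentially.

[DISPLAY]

━━┃Data processing processes memory █┃ 
re┃The architecture coordinates netw░┃ 
──┃This module implements cached res░┃ 
pa┃This module maintains memory allo░┃ 
el┃Each component processes cached r░┃ 
li┃This module generates database re░┃ 
ui┃Each component optimizes log entr░┃ 
 .┃The process analyzes cached resul▼┃ 
 c┗━━━━━━━━━━━━━━━━━━━━━━━━━━━━━━━━━━┛ 
━━━━━━━━━━━━━━━━━━━━━━━━━━━┛           
 ┃                     ┃               
 ┃                     ┃               
 ┃                     ┃               
 ┃                     ┃               
 ┃                     ┃               
 ┃                     ┃               


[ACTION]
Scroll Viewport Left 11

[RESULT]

┏━━━━━━━━━━━━┃Data processing processes
┃ CheckboxTre┃The architecture coordina
┠────────────┃This module implements ca
┃>[-] workspa┃This module maintains mem
┃   [ ] model┃Each component processes 
┃     [ ] cli┃This module generates dat
┃     [ ] bui┃Each component optimizes 
┃       [ ] .┃The process analyzes cach
┃       [ ] c┗━━━━━━━━━━━━━━━━━━━━━━━━━
┗━━━━━━━━━━━━━━━━━━━━━━━━━━━━━━━━━━━━━┛
            ┃                     ┃    
            ┃                     ┃    
            ┃                     ┃    
            ┃                     ┃    
            ┃                     ┃    
            ┃                     ┃    


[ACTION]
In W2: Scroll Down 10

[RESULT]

┏━━━━━━━━━━━━┃This module manages datab
┃ CheckboxTre┃Data processing transform
┠────────────┃The system validates conf
┃>[-] workspa┃This module coordinates c
┃   [ ] model┃The framework analyzes in
┃     [ ] cli┃This module maintains bat
┃     [ ] bui┃This module handles data 
┃       [ ] .┃This module manages netwo
┃       [ ] c┗━━━━━━━━━━━━━━━━━━━━━━━━━
┗━━━━━━━━━━━━━━━━━━━━━━━━━━━━━━━━━━━━━┛
            ┃                     ┃    
            ┃                     ┃    
            ┃                     ┃    
            ┃                     ┃    
            ┃                     ┃    
            ┃                     ┃    


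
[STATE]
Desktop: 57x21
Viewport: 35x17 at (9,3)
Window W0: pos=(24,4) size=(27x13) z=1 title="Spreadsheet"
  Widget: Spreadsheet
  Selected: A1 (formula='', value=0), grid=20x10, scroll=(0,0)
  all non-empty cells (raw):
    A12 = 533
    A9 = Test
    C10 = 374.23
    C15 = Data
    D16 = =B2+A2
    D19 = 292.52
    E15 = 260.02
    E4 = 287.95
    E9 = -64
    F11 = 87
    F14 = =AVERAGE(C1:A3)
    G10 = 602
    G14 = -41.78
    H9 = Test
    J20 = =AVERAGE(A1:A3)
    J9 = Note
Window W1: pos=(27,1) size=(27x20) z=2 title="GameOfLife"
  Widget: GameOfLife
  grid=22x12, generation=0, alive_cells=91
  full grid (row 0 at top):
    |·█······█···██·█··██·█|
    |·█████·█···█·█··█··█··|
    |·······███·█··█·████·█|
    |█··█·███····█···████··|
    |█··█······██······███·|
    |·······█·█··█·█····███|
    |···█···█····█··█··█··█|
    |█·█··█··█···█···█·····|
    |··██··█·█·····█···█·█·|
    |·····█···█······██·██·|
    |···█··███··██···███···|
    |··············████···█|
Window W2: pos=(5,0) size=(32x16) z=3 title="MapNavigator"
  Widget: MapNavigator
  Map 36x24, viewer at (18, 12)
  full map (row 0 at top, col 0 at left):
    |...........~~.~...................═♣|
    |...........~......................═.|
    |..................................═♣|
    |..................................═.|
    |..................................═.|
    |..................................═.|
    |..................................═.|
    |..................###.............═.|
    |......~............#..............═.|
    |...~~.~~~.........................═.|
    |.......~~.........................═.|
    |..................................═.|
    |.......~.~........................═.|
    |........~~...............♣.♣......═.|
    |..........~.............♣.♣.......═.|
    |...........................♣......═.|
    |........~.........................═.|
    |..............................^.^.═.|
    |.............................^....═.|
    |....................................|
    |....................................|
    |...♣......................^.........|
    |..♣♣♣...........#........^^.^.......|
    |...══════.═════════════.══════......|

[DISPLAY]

...........................┃───────
............###............┃       
~............#.............┃···██·█
~~~........................┃··█·█··
.~~........................┃█·█··█·
...........................┃···█···
.~.~........@..............┃·██····
..~~...............♣.♣.....┃█··█·█·
....~.............♣.♣......┃···█··█
.....................♣.....┃···█···
..~........................┃·····█·
........................^.^┃█······
━━━━━━━━━━━━━━━━━━━━━━━━━━━┛··██···
               ┗━━┃··············██
                  ┃                
                  ┃                
                  ┃                


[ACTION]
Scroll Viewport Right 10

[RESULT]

.................┃────────────────┨
..###............┃                ┃
...#.............┃···██·█··██·█   ┃
.................┃··█·█··█··█··   ┃
.................┃█·█··█·████·█   ┃
.................┃···█···████··   ┃
..@..............┃·██······███·   ┃
.........♣.♣.....┃█··█·█····███   ┃
........♣.♣......┃···█··█··█··█   ┃
...........♣.....┃···█···█·····   ┃
.................┃·····█···█·█·   ┃
..............^.^┃█······██·██·   ┃
━━━━━━━━━━━━━━━━━┛··██···███···   ┃
     ┗━━┃··············████···█   ┃
        ┃                         ┃
        ┃                         ┃
        ┃                         ┃


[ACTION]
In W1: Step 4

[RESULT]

.................┃────────────────┨
..###............┃                ┃
...#.............┃·█·█·········   ┃
.................┃██···········   ┃
.................┃·····█·······   ┃
.................┃█············   ┃
..@..............┃·██··██······   ┃
.........♣.♣.....┃·███····█····   ┃
........♣.♣......┃··█···█··█···   ┃
...........♣.....┃··········██·   ┃
.................┃·█····█····██   ┃
..............^.^┃·····██·····█   ┃
━━━━━━━━━━━━━━━━━┛█·······█···█   ┃
     ┗━━┃····██·············██·   ┃
        ┃                         ┃
        ┃                         ┃
        ┃                         ┃


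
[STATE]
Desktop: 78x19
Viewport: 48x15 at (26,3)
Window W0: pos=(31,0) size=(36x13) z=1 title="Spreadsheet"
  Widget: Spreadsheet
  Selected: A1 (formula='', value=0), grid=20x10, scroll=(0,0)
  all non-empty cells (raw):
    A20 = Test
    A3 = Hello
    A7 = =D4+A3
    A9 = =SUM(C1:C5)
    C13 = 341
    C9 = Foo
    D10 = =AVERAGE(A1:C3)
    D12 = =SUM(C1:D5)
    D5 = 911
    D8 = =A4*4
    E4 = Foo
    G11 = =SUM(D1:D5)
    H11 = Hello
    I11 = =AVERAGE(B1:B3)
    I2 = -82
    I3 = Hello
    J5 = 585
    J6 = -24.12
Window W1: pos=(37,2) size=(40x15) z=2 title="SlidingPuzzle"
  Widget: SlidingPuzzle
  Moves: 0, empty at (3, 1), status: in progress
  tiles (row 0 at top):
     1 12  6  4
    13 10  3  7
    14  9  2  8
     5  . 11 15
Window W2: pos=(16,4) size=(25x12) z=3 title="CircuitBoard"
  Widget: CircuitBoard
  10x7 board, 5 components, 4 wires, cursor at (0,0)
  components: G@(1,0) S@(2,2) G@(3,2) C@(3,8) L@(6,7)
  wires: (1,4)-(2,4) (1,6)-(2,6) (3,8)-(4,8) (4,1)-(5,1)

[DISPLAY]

     ┃A1:  ┃ SlidingPuzzle                      
━━━━━━━━━━━━━━┓─────────────────────────────────
oard          ┃──┬────┬────┬────┐               
──────────────┨1 │ 12 │  6 │  4 │               
3 4 5 6 7 8 9 ┃──┼────┼────┼────┤               
              ┃3 │ 10 │  3 │  7 │               
              ┃──┼────┼────┼────┤               
           ·  ┃4 │  9 │  2 │  8 │               
           │  ┃──┼────┼────┼────┤               
   S       ·  ┃5 │    │ 11 │ 15 │               
              ┃──┴────┴────┴────┘               
   G          ┃es: 0                            
━━━━━━━━━━━━━━┛                                 
           ┗━━━━━━━━━━━━━━━━━━━━━━━━━━━━━━━━━━━━
                                                


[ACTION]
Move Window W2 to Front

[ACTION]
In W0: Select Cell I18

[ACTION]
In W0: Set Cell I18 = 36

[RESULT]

     ┃I18: ┃ SlidingPuzzle                      
━━━━━━━━━━━━━━┓─────────────────────────────────
oard          ┃──┬────┬────┬────┐               
──────────────┨1 │ 12 │  6 │  4 │               
3 4 5 6 7 8 9 ┃──┼────┼────┼────┤               
              ┃3 │ 10 │  3 │  7 │               
              ┃──┼────┼────┼────┤               
           ·  ┃4 │  9 │  2 │  8 │               
           │  ┃──┼────┼────┼────┤               
   S       ·  ┃5 │    │ 11 │ 15 │               
              ┃──┴────┴────┴────┘               
   G          ┃es: 0                            
━━━━━━━━━━━━━━┛                                 
           ┗━━━━━━━━━━━━━━━━━━━━━━━━━━━━━━━━━━━━
                                                


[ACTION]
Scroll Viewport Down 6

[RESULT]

━━━━━━━━━━━━━━┓─────────────────────────────────
oard          ┃──┬────┬────┬────┐               
──────────────┨1 │ 12 │  6 │  4 │               
3 4 5 6 7 8 9 ┃──┼────┼────┼────┤               
              ┃3 │ 10 │  3 │  7 │               
              ┃──┼────┼────┼────┤               
           ·  ┃4 │  9 │  2 │  8 │               
           │  ┃──┼────┼────┼────┤               
   S       ·  ┃5 │    │ 11 │ 15 │               
              ┃──┴────┴────┴────┘               
   G          ┃es: 0                            
━━━━━━━━━━━━━━┛                                 
           ┗━━━━━━━━━━━━━━━━━━━━━━━━━━━━━━━━━━━━
                                                
                                                


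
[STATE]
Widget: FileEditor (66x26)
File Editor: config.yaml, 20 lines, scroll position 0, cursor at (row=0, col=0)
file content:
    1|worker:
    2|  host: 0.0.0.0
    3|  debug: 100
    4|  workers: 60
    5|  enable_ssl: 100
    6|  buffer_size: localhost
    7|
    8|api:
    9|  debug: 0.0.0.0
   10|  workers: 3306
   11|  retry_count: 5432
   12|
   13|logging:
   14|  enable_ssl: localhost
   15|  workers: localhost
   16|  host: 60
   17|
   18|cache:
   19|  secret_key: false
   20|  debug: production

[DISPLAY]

█orker:                                                          ▲
  host: 0.0.0.0                                                  █
  debug: 100                                                     ░
  workers: 60                                                    ░
  enable_ssl: 100                                                ░
  buffer_size: localhost                                         ░
                                                                 ░
api:                                                             ░
  debug: 0.0.0.0                                                 ░
  workers: 3306                                                  ░
  retry_count: 5432                                              ░
                                                                 ░
logging:                                                         ░
  enable_ssl: localhost                                          ░
  workers: localhost                                             ░
  host: 60                                                       ░
                                                                 ░
cache:                                                           ░
  secret_key: false                                              ░
  debug: production                                              ░
                                                                 ░
                                                                 ░
                                                                 ░
                                                                 ░
                                                                 ░
                                                                 ▼


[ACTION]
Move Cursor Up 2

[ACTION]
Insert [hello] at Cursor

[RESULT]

hello█orker:                                                     ▲
  host: 0.0.0.0                                                  █
  debug: 100                                                     ░
  workers: 60                                                    ░
  enable_ssl: 100                                                ░
  buffer_size: localhost                                         ░
                                                                 ░
api:                                                             ░
  debug: 0.0.0.0                                                 ░
  workers: 3306                                                  ░
  retry_count: 5432                                              ░
                                                                 ░
logging:                                                         ░
  enable_ssl: localhost                                          ░
  workers: localhost                                             ░
  host: 60                                                       ░
                                                                 ░
cache:                                                           ░
  secret_key: false                                              ░
  debug: production                                              ░
                                                                 ░
                                                                 ░
                                                                 ░
                                                                 ░
                                                                 ░
                                                                 ▼


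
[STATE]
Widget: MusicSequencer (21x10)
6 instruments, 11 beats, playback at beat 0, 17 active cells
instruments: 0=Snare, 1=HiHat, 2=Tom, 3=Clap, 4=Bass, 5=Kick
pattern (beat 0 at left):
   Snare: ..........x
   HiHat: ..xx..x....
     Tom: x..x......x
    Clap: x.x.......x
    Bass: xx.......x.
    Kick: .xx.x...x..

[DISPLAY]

      ▼1234567890    
 Snare··········█    
 HiHat··██··█····    
   Tom█··█······█    
  Clap█·█·······█    
  Bass██·······█·    
  Kick·██·█···█··    
                     
                     
                     


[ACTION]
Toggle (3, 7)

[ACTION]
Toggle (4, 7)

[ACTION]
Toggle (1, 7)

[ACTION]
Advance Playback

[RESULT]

      0▼234567890    
 Snare··········█    
 HiHat··██··██···    
   Tom█··█······█    
  Clap█·█····█··█    
  Bass██·····█·█·    
  Kick·██·█···█··    
                     
                     
                     


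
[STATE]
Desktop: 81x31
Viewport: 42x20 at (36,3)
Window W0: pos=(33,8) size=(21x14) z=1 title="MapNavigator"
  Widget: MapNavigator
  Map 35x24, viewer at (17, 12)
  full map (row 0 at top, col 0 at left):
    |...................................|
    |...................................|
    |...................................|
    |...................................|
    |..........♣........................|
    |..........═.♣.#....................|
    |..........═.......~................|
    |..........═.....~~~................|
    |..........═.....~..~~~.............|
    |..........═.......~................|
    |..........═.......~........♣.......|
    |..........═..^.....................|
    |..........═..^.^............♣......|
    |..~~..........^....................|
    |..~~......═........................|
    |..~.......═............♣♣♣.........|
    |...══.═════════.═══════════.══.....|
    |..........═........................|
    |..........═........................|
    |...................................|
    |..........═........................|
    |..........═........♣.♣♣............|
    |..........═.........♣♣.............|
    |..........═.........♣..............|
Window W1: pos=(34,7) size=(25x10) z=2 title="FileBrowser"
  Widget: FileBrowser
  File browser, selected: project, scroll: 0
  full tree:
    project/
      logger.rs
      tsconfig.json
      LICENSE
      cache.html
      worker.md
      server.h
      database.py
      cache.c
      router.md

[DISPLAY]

                                          
                                          
                                          
                                          
━━━━━━━━━━━━━━━━━━━━━━┓                   
FileBrowser           ┃                   
──────────────────────┨                   
 [-] project/         ┃                   
   logger.rs          ┃                   
   tsconfig.json      ┃                   
   LICENSE            ┃                   
   cache.html         ┃                   
   worker.md          ┃                   
━━━━━━━━━━━━━━━━━━━━━━┛                   
....^............┃                        
═................┃                        
═............♣♣♣.┃                        
═════.═══════════┃                        
━━━━━━━━━━━━━━━━━┛                        
                                          


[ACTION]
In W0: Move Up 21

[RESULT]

                                          
                                          
                                          
                                          
━━━━━━━━━━━━━━━━━━━━━━┓                   
FileBrowser           ┃                   
──────────────────────┨                   
 [-] project/         ┃                   
   logger.rs          ┃                   
   tsconfig.json      ┃                   
   LICENSE            ┃                   
   cache.html         ┃                   
   worker.md          ┃                   
━━━━━━━━━━━━━━━━━━━━━━┛                   
.................┃                        
.................┃                        
.................┃                        
♣................┃                        
━━━━━━━━━━━━━━━━━┛                        
                                          


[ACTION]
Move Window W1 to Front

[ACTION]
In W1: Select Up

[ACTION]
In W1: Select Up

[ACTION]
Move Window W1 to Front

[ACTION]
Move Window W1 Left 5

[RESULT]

                                          
                                          
                                          
                                          
━━━━━━━━━━━━━━━━━┓                        
rowser           ┃                        
─────────────────┨                        
project/         ┃                        
gger.rs          ┃                        
config.json      ┃                        
CENSE            ┃                        
che.html         ┃                        
rker.md          ┃                        
━━━━━━━━━━━━━━━━━┛                        
.................┃                        
.................┃                        
.................┃                        
♣................┃                        
━━━━━━━━━━━━━━━━━┛                        
                                          


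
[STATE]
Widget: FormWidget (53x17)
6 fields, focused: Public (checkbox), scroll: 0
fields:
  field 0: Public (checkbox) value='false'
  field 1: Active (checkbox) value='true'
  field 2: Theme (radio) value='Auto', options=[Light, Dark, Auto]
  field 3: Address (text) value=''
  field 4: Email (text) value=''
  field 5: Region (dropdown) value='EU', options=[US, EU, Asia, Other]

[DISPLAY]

> Public:     [ ]                                    
  Active:     [x]                                    
  Theme:      ( ) Light  ( ) Dark  (●) Auto          
  Address:    [                                     ]
  Email:      [                                     ]
  Region:     [EU                                  ▼]
                                                     
                                                     
                                                     
                                                     
                                                     
                                                     
                                                     
                                                     
                                                     
                                                     
                                                     


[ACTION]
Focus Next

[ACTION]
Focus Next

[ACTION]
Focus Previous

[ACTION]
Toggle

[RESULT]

  Public:     [ ]                                    
> Active:     [ ]                                    
  Theme:      ( ) Light  ( ) Dark  (●) Auto          
  Address:    [                                     ]
  Email:      [                                     ]
  Region:     [EU                                  ▼]
                                                     
                                                     
                                                     
                                                     
                                                     
                                                     
                                                     
                                                     
                                                     
                                                     
                                                     


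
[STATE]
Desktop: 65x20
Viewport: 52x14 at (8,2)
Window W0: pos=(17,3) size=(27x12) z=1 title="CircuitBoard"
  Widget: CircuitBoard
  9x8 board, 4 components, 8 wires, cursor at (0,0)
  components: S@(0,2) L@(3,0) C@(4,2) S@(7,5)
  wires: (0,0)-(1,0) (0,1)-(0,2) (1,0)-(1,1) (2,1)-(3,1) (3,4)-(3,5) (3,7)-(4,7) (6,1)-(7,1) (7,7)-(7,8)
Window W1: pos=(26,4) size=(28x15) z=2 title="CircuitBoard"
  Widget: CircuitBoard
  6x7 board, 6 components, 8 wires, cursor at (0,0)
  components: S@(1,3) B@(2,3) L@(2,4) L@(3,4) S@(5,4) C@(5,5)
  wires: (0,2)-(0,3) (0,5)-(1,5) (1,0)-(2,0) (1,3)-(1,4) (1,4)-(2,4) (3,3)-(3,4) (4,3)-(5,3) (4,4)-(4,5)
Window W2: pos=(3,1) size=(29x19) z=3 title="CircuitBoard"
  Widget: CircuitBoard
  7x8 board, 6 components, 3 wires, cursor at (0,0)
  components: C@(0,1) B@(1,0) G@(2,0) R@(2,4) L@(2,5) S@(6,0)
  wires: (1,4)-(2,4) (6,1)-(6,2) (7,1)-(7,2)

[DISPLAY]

cuitBoard              ┃                            
───────────────────────┨━━━━━━━━━━━┓                
 1 2 3 4 5 6           ┃━━━━━━━━━━━━━━━━━━━━━┓      
.]  C                  ┃uitBoard             ┃      
                       ┃─────────────────────┨      
B               ·      ┃1 2 3 4 5            ┃      
                │      ┃]      · ─ ·       · ┃      
G               R   L  ┃                   │ ┃      
                       ┃           S ─ ·   · ┃      
                       ┃               │     ┃      
                       ┃           B   L     ┃      
                       ┃                     ┃      
                       ┃           · ─ L     ┃      
                       ┃                     ┃      


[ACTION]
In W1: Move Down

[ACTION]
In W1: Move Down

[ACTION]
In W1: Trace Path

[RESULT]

cuitBoard              ┃                            
───────────────────────┨━━━━━━━━━━━┓                
 1 2 3 4 5 6           ┃━━━━━━━━━━━━━━━━━━━━━┓      
.]  C                  ┃uitBoard             ┃      
                       ┃─────────────────────┨      
B               ·      ┃1 2 3 4 5            ┃      
                │      ┃       · ─ ·       · ┃      
G               R   L  ┃                   │ ┃      
                       ┃           S ─ ·   · ┃      
                       ┃               │     ┃      
                       ┃]          B   L     ┃      
                       ┃                     ┃      
                       ┃           · ─ L     ┃      
                       ┃                     ┃      


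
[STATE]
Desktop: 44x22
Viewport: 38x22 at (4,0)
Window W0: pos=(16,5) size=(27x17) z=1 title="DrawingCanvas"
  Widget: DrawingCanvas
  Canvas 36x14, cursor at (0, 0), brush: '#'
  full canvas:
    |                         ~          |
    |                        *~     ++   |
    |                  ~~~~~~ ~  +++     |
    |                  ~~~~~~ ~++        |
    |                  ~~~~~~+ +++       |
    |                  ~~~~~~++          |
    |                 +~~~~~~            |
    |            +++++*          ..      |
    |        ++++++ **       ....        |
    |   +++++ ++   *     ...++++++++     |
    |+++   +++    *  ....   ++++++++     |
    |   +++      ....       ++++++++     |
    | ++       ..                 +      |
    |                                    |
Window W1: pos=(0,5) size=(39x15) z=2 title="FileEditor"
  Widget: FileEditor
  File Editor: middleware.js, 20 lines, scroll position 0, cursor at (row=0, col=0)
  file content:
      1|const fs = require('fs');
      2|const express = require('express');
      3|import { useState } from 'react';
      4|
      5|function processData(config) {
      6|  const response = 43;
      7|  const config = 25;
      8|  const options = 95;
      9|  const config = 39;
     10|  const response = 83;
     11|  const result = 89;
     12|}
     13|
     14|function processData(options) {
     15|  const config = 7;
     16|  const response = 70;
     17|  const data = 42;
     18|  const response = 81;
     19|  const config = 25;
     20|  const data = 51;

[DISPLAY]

                                      
                                      
                                      
                                      
                                      
━━━━━━━━━━━━━━━━━━━━━━━━━━━━━━━━━━┓━━━
leEditor                          ┃   
──────────────────────────────────┨───
st fs = require('fs');           ▲┃   
st express = require('express'); █┃  *
ort { useState } from 'react';   ░┃~~ 
                                 ░┃~~ 
ction processData(config) {      ░┃~~+
onst response = 43;              ░┃~~+
onst config = 25;                ░┃~~ 
onst options = 95;               ░┃   
onst config = 39;                ░┃  .
onst response = 83;              ░┃.++
onst result = 89;                ▼┃ ++
━━━━━━━━━━━━━━━━━━━━━━━━━━━━━━━━━━┛ ++
            ┃ ++       ..             
            ┗━━━━━━━━━━━━━━━━━━━━━━━━━


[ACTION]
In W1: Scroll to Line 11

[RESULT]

                                      
                                      
                                      
                                      
                                      
━━━━━━━━━━━━━━━━━━━━━━━━━━━━━━━━━━┓━━━
leEditor                          ┃   
──────────────────────────────────┨───
onst response = 83;              ▲┃   
onst result = 89;                ░┃  *
                                 ░┃~~ 
                                 ░┃~~ 
ction processData(options) {     ░┃~~+
onst config = 7;                 ░┃~~+
onst response = 70;              ░┃~~ 
onst data = 42;                  ░┃   
onst response = 81;              ░┃  .
onst config = 25;                █┃.++
onst data = 51;                  ▼┃ ++
━━━━━━━━━━━━━━━━━━━━━━━━━━━━━━━━━━┛ ++
            ┃ ++       ..             
            ┗━━━━━━━━━━━━━━━━━━━━━━━━━


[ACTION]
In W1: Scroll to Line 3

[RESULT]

                                      
                                      
                                      
                                      
                                      
━━━━━━━━━━━━━━━━━━━━━━━━━━━━━━━━━━┓━━━
leEditor                          ┃   
──────────────────────────────────┨───
ort { useState } from 'react';   ▲┃   
                                 ░┃  *
ction processData(config) {      ░┃~~ 
onst response = 43;              █┃~~ 
onst config = 25;                ░┃~~+
onst options = 95;               ░┃~~+
onst config = 39;                ░┃~~ 
onst response = 83;              ░┃   
onst result = 89;                ░┃  .
                                 ░┃.++
                                 ▼┃ ++
━━━━━━━━━━━━━━━━━━━━━━━━━━━━━━━━━━┛ ++
            ┃ ++       ..             
            ┗━━━━━━━━━━━━━━━━━━━━━━━━━


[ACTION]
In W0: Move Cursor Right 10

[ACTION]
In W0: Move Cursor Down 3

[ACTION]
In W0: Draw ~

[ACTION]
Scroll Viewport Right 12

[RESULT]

                                      
                                      
                                      
                                      
                                      
━━━━━━━━━━━━━━━━━━━━━━━━━━━━━━━━┓━━━┓ 
Editor                          ┃   ┃ 
────────────────────────────────┨───┨ 
t { useState } from 'react';   ▲┃   ┃ 
                               ░┃  *┃ 
ion processData(config) {      ░┃~~ ┃ 
st response = 43;              █┃~~ ┃ 
st config = 25;                ░┃~~+┃ 
st options = 95;               ░┃~~+┃ 
st config = 39;                ░┃~~ ┃ 
st response = 83;              ░┃   ┃ 
st result = 89;                ░┃  .┃ 
                               ░┃.++┃ 
                               ▼┃ ++┃ 
━━━━━━━━━━━━━━━━━━━━━━━━━━━━━━━━┛ ++┃ 
          ┃ ++       ..             ┃ 
          ┗━━━━━━━━━━━━━━━━━━━━━━━━━┛ 


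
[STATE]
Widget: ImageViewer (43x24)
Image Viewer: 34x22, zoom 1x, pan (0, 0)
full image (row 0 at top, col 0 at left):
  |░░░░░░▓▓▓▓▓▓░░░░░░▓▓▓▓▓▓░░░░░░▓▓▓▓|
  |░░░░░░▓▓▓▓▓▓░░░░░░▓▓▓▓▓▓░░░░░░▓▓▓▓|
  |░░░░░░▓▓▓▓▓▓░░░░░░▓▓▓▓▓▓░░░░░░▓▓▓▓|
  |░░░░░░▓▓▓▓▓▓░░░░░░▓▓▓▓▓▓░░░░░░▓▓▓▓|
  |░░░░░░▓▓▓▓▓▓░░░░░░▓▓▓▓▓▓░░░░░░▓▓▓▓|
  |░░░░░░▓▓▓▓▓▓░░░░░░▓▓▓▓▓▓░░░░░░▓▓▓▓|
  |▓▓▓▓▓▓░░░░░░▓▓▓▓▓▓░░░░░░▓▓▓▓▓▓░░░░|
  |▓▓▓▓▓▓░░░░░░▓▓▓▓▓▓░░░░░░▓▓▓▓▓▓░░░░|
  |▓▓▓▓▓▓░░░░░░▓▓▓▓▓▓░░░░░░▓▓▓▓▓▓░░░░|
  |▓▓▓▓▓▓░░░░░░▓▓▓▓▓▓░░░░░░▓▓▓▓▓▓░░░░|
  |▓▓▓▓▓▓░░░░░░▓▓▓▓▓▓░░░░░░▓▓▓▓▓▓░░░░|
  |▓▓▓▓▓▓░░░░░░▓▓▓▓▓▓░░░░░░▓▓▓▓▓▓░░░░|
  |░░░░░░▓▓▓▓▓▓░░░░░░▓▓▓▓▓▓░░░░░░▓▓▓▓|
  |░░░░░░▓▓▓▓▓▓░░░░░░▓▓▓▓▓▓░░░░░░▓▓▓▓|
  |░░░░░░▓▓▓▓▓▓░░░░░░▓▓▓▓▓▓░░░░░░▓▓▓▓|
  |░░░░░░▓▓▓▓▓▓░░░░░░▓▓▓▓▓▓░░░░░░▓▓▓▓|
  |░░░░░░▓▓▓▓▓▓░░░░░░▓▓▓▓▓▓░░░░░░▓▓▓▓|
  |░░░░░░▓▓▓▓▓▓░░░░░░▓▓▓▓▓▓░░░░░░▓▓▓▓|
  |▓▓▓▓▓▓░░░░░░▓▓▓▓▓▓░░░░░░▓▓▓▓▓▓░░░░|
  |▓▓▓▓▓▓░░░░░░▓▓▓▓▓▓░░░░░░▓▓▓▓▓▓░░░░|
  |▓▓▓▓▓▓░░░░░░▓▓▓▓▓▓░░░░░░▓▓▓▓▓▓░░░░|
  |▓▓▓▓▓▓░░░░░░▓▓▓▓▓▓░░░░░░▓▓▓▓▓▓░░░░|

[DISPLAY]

░░░░░░▓▓▓▓▓▓░░░░░░▓▓▓▓▓▓░░░░░░▓▓▓▓         
░░░░░░▓▓▓▓▓▓░░░░░░▓▓▓▓▓▓░░░░░░▓▓▓▓         
░░░░░░▓▓▓▓▓▓░░░░░░▓▓▓▓▓▓░░░░░░▓▓▓▓         
░░░░░░▓▓▓▓▓▓░░░░░░▓▓▓▓▓▓░░░░░░▓▓▓▓         
░░░░░░▓▓▓▓▓▓░░░░░░▓▓▓▓▓▓░░░░░░▓▓▓▓         
░░░░░░▓▓▓▓▓▓░░░░░░▓▓▓▓▓▓░░░░░░▓▓▓▓         
▓▓▓▓▓▓░░░░░░▓▓▓▓▓▓░░░░░░▓▓▓▓▓▓░░░░         
▓▓▓▓▓▓░░░░░░▓▓▓▓▓▓░░░░░░▓▓▓▓▓▓░░░░         
▓▓▓▓▓▓░░░░░░▓▓▓▓▓▓░░░░░░▓▓▓▓▓▓░░░░         
▓▓▓▓▓▓░░░░░░▓▓▓▓▓▓░░░░░░▓▓▓▓▓▓░░░░         
▓▓▓▓▓▓░░░░░░▓▓▓▓▓▓░░░░░░▓▓▓▓▓▓░░░░         
▓▓▓▓▓▓░░░░░░▓▓▓▓▓▓░░░░░░▓▓▓▓▓▓░░░░         
░░░░░░▓▓▓▓▓▓░░░░░░▓▓▓▓▓▓░░░░░░▓▓▓▓         
░░░░░░▓▓▓▓▓▓░░░░░░▓▓▓▓▓▓░░░░░░▓▓▓▓         
░░░░░░▓▓▓▓▓▓░░░░░░▓▓▓▓▓▓░░░░░░▓▓▓▓         
░░░░░░▓▓▓▓▓▓░░░░░░▓▓▓▓▓▓░░░░░░▓▓▓▓         
░░░░░░▓▓▓▓▓▓░░░░░░▓▓▓▓▓▓░░░░░░▓▓▓▓         
░░░░░░▓▓▓▓▓▓░░░░░░▓▓▓▓▓▓░░░░░░▓▓▓▓         
▓▓▓▓▓▓░░░░░░▓▓▓▓▓▓░░░░░░▓▓▓▓▓▓░░░░         
▓▓▓▓▓▓░░░░░░▓▓▓▓▓▓░░░░░░▓▓▓▓▓▓░░░░         
▓▓▓▓▓▓░░░░░░▓▓▓▓▓▓░░░░░░▓▓▓▓▓▓░░░░         
▓▓▓▓▓▓░░░░░░▓▓▓▓▓▓░░░░░░▓▓▓▓▓▓░░░░         
                                           
                                           


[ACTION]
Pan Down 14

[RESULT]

░░░░░░▓▓▓▓▓▓░░░░░░▓▓▓▓▓▓░░░░░░▓▓▓▓         
░░░░░░▓▓▓▓▓▓░░░░░░▓▓▓▓▓▓░░░░░░▓▓▓▓         
░░░░░░▓▓▓▓▓▓░░░░░░▓▓▓▓▓▓░░░░░░▓▓▓▓         
░░░░░░▓▓▓▓▓▓░░░░░░▓▓▓▓▓▓░░░░░░▓▓▓▓         
▓▓▓▓▓▓░░░░░░▓▓▓▓▓▓░░░░░░▓▓▓▓▓▓░░░░         
▓▓▓▓▓▓░░░░░░▓▓▓▓▓▓░░░░░░▓▓▓▓▓▓░░░░         
▓▓▓▓▓▓░░░░░░▓▓▓▓▓▓░░░░░░▓▓▓▓▓▓░░░░         
▓▓▓▓▓▓░░░░░░▓▓▓▓▓▓░░░░░░▓▓▓▓▓▓░░░░         
                                           
                                           
                                           
                                           
                                           
                                           
                                           
                                           
                                           
                                           
                                           
                                           
                                           
                                           
                                           
                                           


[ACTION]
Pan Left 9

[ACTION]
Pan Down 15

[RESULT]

                                           
                                           
                                           
                                           
                                           
                                           
                                           
                                           
                                           
                                           
                                           
                                           
                                           
                                           
                                           
                                           
                                           
                                           
                                           
                                           
                                           
                                           
                                           
                                           


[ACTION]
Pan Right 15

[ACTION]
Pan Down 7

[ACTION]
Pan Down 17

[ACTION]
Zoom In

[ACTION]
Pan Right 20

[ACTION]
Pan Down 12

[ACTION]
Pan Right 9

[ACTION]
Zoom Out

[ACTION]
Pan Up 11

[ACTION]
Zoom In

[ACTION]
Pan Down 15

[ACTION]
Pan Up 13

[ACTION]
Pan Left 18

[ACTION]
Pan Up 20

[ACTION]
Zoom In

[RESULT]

▓▓▓▓▓▓▓▓▓▓░░░░░░░░░░░░░░░░░░▓▓▓▓▓▓▓▓▓▓▓▓▓▓▓
▓▓▓▓▓▓▓▓▓▓░░░░░░░░░░░░░░░░░░▓▓▓▓▓▓▓▓▓▓▓▓▓▓▓
▓▓▓▓▓▓▓▓▓▓░░░░░░░░░░░░░░░░░░▓▓▓▓▓▓▓▓▓▓▓▓▓▓▓
▓▓▓▓▓▓▓▓▓▓░░░░░░░░░░░░░░░░░░▓▓▓▓▓▓▓▓▓▓▓▓▓▓▓
▓▓▓▓▓▓▓▓▓▓░░░░░░░░░░░░░░░░░░▓▓▓▓▓▓▓▓▓▓▓▓▓▓▓
▓▓▓▓▓▓▓▓▓▓░░░░░░░░░░░░░░░░░░▓▓▓▓▓▓▓▓▓▓▓▓▓▓▓
▓▓▓▓▓▓▓▓▓▓░░░░░░░░░░░░░░░░░░▓▓▓▓▓▓▓▓▓▓▓▓▓▓▓
▓▓▓▓▓▓▓▓▓▓░░░░░░░░░░░░░░░░░░▓▓▓▓▓▓▓▓▓▓▓▓▓▓▓
▓▓▓▓▓▓▓▓▓▓░░░░░░░░░░░░░░░░░░▓▓▓▓▓▓▓▓▓▓▓▓▓▓▓
▓▓▓▓▓▓▓▓▓▓░░░░░░░░░░░░░░░░░░▓▓▓▓▓▓▓▓▓▓▓▓▓▓▓
▓▓▓▓▓▓▓▓▓▓░░░░░░░░░░░░░░░░░░▓▓▓▓▓▓▓▓▓▓▓▓▓▓▓
▓▓▓▓▓▓▓▓▓▓░░░░░░░░░░░░░░░░░░▓▓▓▓▓▓▓▓▓▓▓▓▓▓▓
▓▓▓▓▓▓▓▓▓▓░░░░░░░░░░░░░░░░░░▓▓▓▓▓▓▓▓▓▓▓▓▓▓▓
▓▓▓▓▓▓▓▓▓▓░░░░░░░░░░░░░░░░░░▓▓▓▓▓▓▓▓▓▓▓▓▓▓▓
▓▓▓▓▓▓▓▓▓▓░░░░░░░░░░░░░░░░░░▓▓▓▓▓▓▓▓▓▓▓▓▓▓▓
▓▓▓▓▓▓▓▓▓▓░░░░░░░░░░░░░░░░░░▓▓▓▓▓▓▓▓▓▓▓▓▓▓▓
▓▓▓▓▓▓▓▓▓▓░░░░░░░░░░░░░░░░░░▓▓▓▓▓▓▓▓▓▓▓▓▓▓▓
▓▓▓▓▓▓▓▓▓▓░░░░░░░░░░░░░░░░░░▓▓▓▓▓▓▓▓▓▓▓▓▓▓▓
░░░░░░░░░░▓▓▓▓▓▓▓▓▓▓▓▓▓▓▓▓▓▓░░░░░░░░░░░░░░░
░░░░░░░░░░▓▓▓▓▓▓▓▓▓▓▓▓▓▓▓▓▓▓░░░░░░░░░░░░░░░
░░░░░░░░░░▓▓▓▓▓▓▓▓▓▓▓▓▓▓▓▓▓▓░░░░░░░░░░░░░░░
░░░░░░░░░░▓▓▓▓▓▓▓▓▓▓▓▓▓▓▓▓▓▓░░░░░░░░░░░░░░░
░░░░░░░░░░▓▓▓▓▓▓▓▓▓▓▓▓▓▓▓▓▓▓░░░░░░░░░░░░░░░
░░░░░░░░░░▓▓▓▓▓▓▓▓▓▓▓▓▓▓▓▓▓▓░░░░░░░░░░░░░░░
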